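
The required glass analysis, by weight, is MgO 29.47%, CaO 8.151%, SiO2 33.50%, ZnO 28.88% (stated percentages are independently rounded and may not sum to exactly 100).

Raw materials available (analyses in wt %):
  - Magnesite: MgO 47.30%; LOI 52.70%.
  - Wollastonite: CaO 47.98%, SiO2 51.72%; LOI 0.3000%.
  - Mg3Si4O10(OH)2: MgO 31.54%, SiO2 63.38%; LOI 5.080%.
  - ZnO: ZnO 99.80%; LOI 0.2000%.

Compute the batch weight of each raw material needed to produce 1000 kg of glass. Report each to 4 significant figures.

Batch per 1000 kg glass:
  Magnesite: 363.0 kg
  Wollastonite: 169.9 kg
  Mg3Si4O10(OH)2: 389.9 kg
  ZnO: 289.4 kg
Total batch = 1212 kg; LOI loss = 212.2 kg; yield = 82.49%

All arithmetic carries full float precision through the solve. Mid-chain values are shown rounded to four significant digits between the steps; exactly one rounding lands on each reported figure. All derived quantities are recomputed in full float precision (the four compositions, yield, LOI, the totals, net glass mass) from the batch weights at 1000 kg of glass precisely as stated by problem or answer.
Target oxide masses per 1000 kg glass:
  MgO: 29.47% × 1000 = 294.7 kg
  CaO: 8.151% × 1000 = 81.51 kg
  SiO2: 33.50% × 1000 = 335.0 kg
  ZnO: 28.88% × 1000 = 288.8 kg
Mass-balance tally per oxide using the reported weights, on the stated basis (sums match the target masses modulo rounding of the values):
  MgO: 363.0·0.4730 + 389.9·0.3154 = 294.7 kg (target 294.7 kg)
  CaO: 169.9·0.4798 = 81.52 kg (target 81.51 kg)
  SiO2: 169.9·0.5172 + 389.9·0.6338 = 335.0 kg (target 335.0 kg)
  ZnO: 289.4·0.9980 = 288.8 kg (target 288.8 kg)
Consistency of the glass mass: total charge less LOI = 1000 kg (summing oxide targets gives 1000 kg; basis as stated: 1000 kg — gaps are rounding artifacts).
Adding the batch up: Σ batch = 1212 kg; LOI loss = Σ batch·LOI = 212.2 kg; the yield ratio, glass ÷ batch: 82.49%.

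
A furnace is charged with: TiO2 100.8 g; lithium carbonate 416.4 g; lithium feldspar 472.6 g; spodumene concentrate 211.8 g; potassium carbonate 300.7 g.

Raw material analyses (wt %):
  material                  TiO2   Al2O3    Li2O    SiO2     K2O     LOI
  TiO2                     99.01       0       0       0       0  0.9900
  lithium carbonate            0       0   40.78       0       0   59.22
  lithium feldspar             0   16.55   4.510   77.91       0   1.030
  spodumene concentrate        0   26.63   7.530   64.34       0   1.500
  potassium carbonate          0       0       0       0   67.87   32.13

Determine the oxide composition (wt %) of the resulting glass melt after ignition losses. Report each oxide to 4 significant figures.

Glass mass = 1150 g (batch 1502 − LOI 352.2).
Composition: TiO2 8.678%, Al2O3 11.71%, Li2O 18.01%, SiO2 43.87%, K2O 17.75%

Every computation maintains full precision through every step. Mid-chain values are rounded to four significant digits when quoted; each reported result sees exactly one rounding — derived quantities are re-derived at full precision (glass mass, LOI, the five compositions, the yield, totals) starting from the weights at 1150 g of glass as they appear in problem or answer.
Oxide masses out of the charge:
  TiO2: 100.8·0.9901 = 99.80 g
  Al2O3: 472.6·0.1655 + 211.8·0.2663 = 134.6 g
  Li2O: 416.4·0.4078 + 472.6·0.04510 + 211.8·0.07530 = 207.1 g
  SiO2: 472.6·0.7791 + 211.8·0.6434 = 504.5 g
  K2O: 300.7·0.6787 = 204.1 g
LOI: 100.8·0.009900 + 416.4·0.5922 + 472.6·0.01030 + 211.8·0.01500 + 300.7·0.3213 = 352.2 g
Resulting glass, batch − LOI: 1502 − 352.2 = 1150 g (consistent with Σ oxide mass)
wt % = oxide mass / glass mass × 100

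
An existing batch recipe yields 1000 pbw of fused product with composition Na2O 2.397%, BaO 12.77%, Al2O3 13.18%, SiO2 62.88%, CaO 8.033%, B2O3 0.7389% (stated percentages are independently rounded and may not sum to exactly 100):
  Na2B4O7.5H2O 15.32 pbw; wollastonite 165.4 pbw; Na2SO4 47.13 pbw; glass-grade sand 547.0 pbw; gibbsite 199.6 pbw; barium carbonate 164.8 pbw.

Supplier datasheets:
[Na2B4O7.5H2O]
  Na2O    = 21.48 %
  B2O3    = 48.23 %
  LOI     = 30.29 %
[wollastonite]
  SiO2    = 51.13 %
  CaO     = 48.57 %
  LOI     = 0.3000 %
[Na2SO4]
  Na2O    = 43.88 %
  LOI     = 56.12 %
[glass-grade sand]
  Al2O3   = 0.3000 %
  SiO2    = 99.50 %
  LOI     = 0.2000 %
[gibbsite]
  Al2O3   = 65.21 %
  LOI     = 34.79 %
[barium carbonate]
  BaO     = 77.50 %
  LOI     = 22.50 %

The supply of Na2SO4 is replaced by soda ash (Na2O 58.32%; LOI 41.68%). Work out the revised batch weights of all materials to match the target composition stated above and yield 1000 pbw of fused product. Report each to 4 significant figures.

The working math runs at full float precision in every operation. In-progress results are printed with 4-significant-figure rounding in the working — every reported value includes exactly one rounding; all derived quantities (yield, glass mass, the six compositions, the totals, ignition loss) are rebuilt starting from the weights on 1000 pbw of glass in full precision precisely as stated by the problem or answer text.
Oxide mass targets, per 1000 pbw fused product:
  Na2O: 2.397% × 1000 = 23.97 pbw
  BaO: 12.77% × 1000 = 127.7 pbw
  Al2O3: 13.18% × 1000 = 131.8 pbw
  SiO2: 62.88% × 1000 = 628.8 pbw
  CaO: 8.033% × 1000 = 80.33 pbw
  B2O3: 0.7389% × 1000 = 7.389 pbw
Verifying the oxide balance with the batch weights as given, for the quoted basis mass (sums match the target masses up to rounding of the answer):
  Na2O: 15.32·0.2148 + 35.46·0.5832 = 23.97 pbw (target 23.97 pbw)
  BaO: 164.8·0.7750 = 127.7 pbw (target 127.7 pbw)
  Al2O3: 547.0·0.003000 + 199.6·0.6521 = 131.8 pbw (target 131.8 pbw)
  SiO2: 165.4·0.5113 + 547.0·0.9950 = 628.8 pbw (target 628.8 pbw)
  CaO: 165.4·0.4857 = 80.33 pbw (target 80.33 pbw)
  B2O3: 15.32·0.4823 = 7.389 pbw (target 7.389 pbw)
Mass balance on the glass: batch total minus LOI = 1000 pbw (targets for the oxides total 1000 pbw; basis as stated: 1000 pbw — deltas are rounding alone).
Batch grand total — Σ batch = 1128 pbw; the LOI term Σ batch·LOI equals 127.5 pbw; yield, glass over the total, = 88.69%.

Revised batch per 1000 pbw fused product:
  Na2B4O7.5H2O: 15.32 pbw
  wollastonite: 165.4 pbw
  soda ash: 35.46 pbw
  glass-grade sand: 547.0 pbw
  gibbsite: 199.6 pbw
  barium carbonate: 164.8 pbw
Total batch = 1128 pbw; LOI loss = 127.5 pbw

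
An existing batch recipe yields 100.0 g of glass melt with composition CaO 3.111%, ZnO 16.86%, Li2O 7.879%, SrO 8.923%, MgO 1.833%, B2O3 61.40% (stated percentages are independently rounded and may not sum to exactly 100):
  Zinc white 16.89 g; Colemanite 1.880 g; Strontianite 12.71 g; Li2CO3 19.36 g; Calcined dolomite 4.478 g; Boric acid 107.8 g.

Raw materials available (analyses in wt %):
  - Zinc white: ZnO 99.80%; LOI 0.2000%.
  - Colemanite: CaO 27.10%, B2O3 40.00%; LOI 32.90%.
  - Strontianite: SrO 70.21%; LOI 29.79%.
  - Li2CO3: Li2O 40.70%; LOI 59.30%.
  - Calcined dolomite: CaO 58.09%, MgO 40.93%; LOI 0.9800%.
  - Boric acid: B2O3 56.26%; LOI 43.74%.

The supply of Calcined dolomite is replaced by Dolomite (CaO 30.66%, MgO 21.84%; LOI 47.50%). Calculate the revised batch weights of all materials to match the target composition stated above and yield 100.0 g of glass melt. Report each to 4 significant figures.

Rounding to four significant digits governs each intermediate as shown. Every computation runs at full float precision from start to finish — each reported figure receives exactly one rounding — all derived quantities are computed starting from the weights per 100.0 g of glass at full precision (the totals, the six compositions, the yield, ignition loss, net glass mass) as they appear in either problem or answer.
The oxide mass targets at 100.0 g glass melt:
  CaO: 3.111% × 100.0 = 3.111 g
  ZnO: 16.86% × 100.0 = 16.86 g
  Li2O: 7.879% × 100.0 = 7.879 g
  SrO: 8.923% × 100.0 = 8.923 g
  MgO: 1.833% × 100.0 = 1.833 g
  B2O3: 61.40% × 100.0 = 61.40 g
Balance tally, oxide-wise, per the reported batch figures, under the basis named above (every target is met by its sum given rounding of the digits):
  CaO: 1.984·0.2710 + 8.393·0.3066 = 3.111 g (target 3.111 g)
  ZnO: 16.89·0.9980 = 16.86 g (target 16.86 g)
  Li2O: 19.36·0.4070 = 7.880 g (target 7.879 g)
  SrO: 12.71·0.7021 = 8.924 g (target 8.923 g)
  MgO: 8.393·0.2184 = 1.833 g (target 1.833 g)
  B2O3: 1.984·0.4000 + 107.7·0.5626 = 61.39 g (target 61.40 g)
Glass-mass sanity pass: batch total minus LOI = 99.99 g (the Σ of target masses is 100.0 g; the stated basis being 100.0 g — gaps are rounding artifacts).
Whole-batch sum: Σ batch = 167.0 g; ignition loss, Σ(batch × LOI) = 67.05 g; as yield: glass ÷ batch → 59.86%.

Revised batch per 100.0 g glass melt:
  Zinc white: 16.89 g
  Colemanite: 1.984 g
  Strontianite: 12.71 g
  Li2CO3: 19.36 g
  Dolomite: 8.393 g
  Boric acid: 107.7 g
Total batch = 167.0 g; LOI loss = 67.05 g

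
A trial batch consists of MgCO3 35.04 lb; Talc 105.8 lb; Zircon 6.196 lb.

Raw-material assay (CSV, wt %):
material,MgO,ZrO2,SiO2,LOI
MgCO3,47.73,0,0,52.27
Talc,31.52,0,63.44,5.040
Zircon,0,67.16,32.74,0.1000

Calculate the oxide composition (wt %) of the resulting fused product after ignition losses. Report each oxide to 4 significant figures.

Every computation runs at full precision from first step to last — intermediates are displayed (rounded to 4 significant digits) between the steps. Exactly one rounding lands on every reported figure. Derived quantities (totals, the three compositions, net glass mass, LOI, the yield) are carried using the weight values for 123.4 lb of glass at full precision as quoted within the problem or answer text.
What the batch supplies per oxide:
  MgO: 35.04·0.4773 + 105.8·0.3152 = 50.07 lb
  ZrO2: 6.196·0.6716 = 4.161 lb
  SiO2: 105.8·0.6344 + 6.196·0.3274 = 69.15 lb
LOI: 35.04·0.5227 + 105.8·0.05040 + 6.196·0.001000 = 23.65 lb
Glass mass = batch − LOI = 147.0 − 23.65 = 123.4 lb (the oxide masses sum to this)
percent by weight: oxide/glass ×100

Glass mass = 123.4 lb (batch 147.0 − LOI 23.65).
Composition: MgO 40.58%, ZrO2 3.373%, SiO2 56.04%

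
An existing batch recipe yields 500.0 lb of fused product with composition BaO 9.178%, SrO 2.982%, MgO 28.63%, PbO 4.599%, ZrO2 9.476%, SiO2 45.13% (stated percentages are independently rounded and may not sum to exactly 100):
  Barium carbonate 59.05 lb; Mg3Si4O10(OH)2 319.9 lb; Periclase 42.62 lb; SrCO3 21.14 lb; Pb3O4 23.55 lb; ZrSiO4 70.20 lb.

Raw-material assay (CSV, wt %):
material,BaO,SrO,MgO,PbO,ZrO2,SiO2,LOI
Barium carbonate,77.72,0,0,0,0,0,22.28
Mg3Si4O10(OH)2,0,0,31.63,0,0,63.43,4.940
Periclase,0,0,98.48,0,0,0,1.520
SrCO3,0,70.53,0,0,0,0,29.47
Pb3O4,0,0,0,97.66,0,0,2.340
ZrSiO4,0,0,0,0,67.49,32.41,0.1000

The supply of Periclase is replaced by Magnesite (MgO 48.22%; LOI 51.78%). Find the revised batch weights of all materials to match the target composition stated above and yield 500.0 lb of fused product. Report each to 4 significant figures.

Values along the way are shown rounded off to 4 significant figures as written; exact precision is maintained end to end; a single rounding finalizes every reported result. All derived quantities, including the six compositions, the yield, LOI, totals, net glass mass, are computed using the weight values on 500.0 lb of glass in full float precision as set out in the problem or the answer.
Per-oxide target masses for 500.0 lb fused product:
  BaO: 9.178% × 500.0 = 45.89 lb
  SrO: 2.982% × 500.0 = 14.91 lb
  MgO: 28.63% × 500.0 = 143.2 lb
  PbO: 4.599% × 500.0 = 23.00 lb
  ZrO2: 9.476% × 500.0 = 47.38 lb
  SiO2: 45.13% × 500.0 = 225.6 lb
Oxide-by-oxide audit with the batch weights as given, for the quoted basis mass (sums match the target masses within answer rounding):
  BaO: 59.05·0.7772 = 45.89 lb (target 45.89 lb)
  SrO: 21.14·0.7053 = 14.91 lb (target 14.91 lb)
  MgO: 319.9·0.3163 + 87.05·0.4822 = 143.2 lb (target 143.2 lb)
  PbO: 23.55·0.9766 = 23.00 lb (target 23.00 lb)
  ZrO2: 70.20·0.6749 = 47.38 lb (target 47.38 lb)
  SiO2: 319.9·0.6343 + 70.20·0.3241 = 225.7 lb (target 225.6 lb)
Glass mass check: batch Σ − ignition loss = 500.0 lb (the Σ of target masses is 500.0 lb; basis as stated: 500.0 lb — a pure rounding effect).
Total batch = Σ batch = 580.9 lb; loss to ignition Σ batch·LOI = 80.89 lb; as yield: glass ÷ batch → 86.08%.

Revised batch per 500.0 lb fused product:
  Barium carbonate: 59.05 lb
  Mg3Si4O10(OH)2: 319.9 lb
  Magnesite: 87.05 lb
  SrCO3: 21.14 lb
  Pb3O4: 23.55 lb
  ZrSiO4: 70.20 lb
Total batch = 580.9 lb; LOI loss = 80.89 lb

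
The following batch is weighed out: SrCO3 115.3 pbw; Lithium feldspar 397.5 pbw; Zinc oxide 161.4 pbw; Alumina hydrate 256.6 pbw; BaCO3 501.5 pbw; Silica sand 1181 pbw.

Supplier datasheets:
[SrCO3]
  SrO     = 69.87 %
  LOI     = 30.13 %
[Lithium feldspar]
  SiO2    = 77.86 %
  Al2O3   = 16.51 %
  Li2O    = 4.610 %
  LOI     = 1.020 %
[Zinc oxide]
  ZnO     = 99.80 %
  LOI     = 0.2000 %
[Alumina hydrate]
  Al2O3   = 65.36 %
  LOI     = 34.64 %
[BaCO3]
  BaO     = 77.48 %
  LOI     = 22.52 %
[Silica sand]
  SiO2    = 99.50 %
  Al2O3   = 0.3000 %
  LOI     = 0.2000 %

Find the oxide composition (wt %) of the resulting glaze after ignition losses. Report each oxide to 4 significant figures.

Glass mass = 2370 pbw (batch 2613 − LOI 243.3).
Composition: SiO2 62.64%, ZnO 6.797%, SrO 3.399%, Al2O3 9.995%, Li2O 0.7732%, BaO 16.40%

Values along the way are printed (rounded to four significant figures) across the worked steps. The working math runs at full precision at all times — each reported result takes a single rounding; derived quantities (the yield, glass mass, totals, six oxide percentages, ignition loss) are rebuilt using the weight values on 2370 pbw of glass at full precision, as given in the problem or answer text.
What the batch supplies per oxide:
  SiO2: 397.5·0.7786 + 1181·0.9950 = 1485 pbw
  ZnO: 161.4·0.9980 = 161.1 pbw
  SrO: 115.3·0.6987 = 80.56 pbw
  Al2O3: 397.5·0.1651 + 256.6·0.6536 + 1181·0.003000 = 236.9 pbw
  Li2O: 397.5·0.04610 = 18.32 pbw
  BaO: 501.5·0.7748 = 388.6 pbw
LOI: 115.3·0.3013 + 397.5·0.01020 + 161.4·0.002000 + 256.6·0.3464 + 501.5·0.2252 + 1181·0.002000 = 243.3 pbw
Resulting glass, batch − LOI: 2613 − 243.3 = 2370 pbw (= the summed oxide contributions)
oxide / glass × 100 gives the wt %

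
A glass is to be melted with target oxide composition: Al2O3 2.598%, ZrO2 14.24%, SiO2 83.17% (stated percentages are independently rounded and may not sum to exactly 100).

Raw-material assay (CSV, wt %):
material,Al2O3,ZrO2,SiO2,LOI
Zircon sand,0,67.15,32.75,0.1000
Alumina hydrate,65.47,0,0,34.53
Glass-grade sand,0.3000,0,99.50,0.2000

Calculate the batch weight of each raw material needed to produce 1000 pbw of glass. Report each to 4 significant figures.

Batch per 1000 pbw glass:
  Zircon sand: 212.1 pbw
  Alumina hydrate: 36.17 pbw
  Glass-grade sand: 766.1 pbw
Total batch = 1014 pbw; LOI loss = 14.23 pbw; yield = 98.60%

In-progress results are printed with 4-significant-digit rounding between the steps — every computation holds full precision at each step — a single rounding completes each reported figure. The derived quantities (yield, net glass mass, the totals, the three compositions, ignition loss) are computed starting from the weights at 1000 pbw of glass at full float precision as quoted within question or answer.
Target masses of each oxide per 1000 pbw glass:
  Al2O3: 2.598% × 1000 = 25.98 pbw
  ZrO2: 14.24% × 1000 = 142.4 pbw
  SiO2: 83.17% × 1000 = 831.7 pbw
Checking each oxide sum given the weights on record, relative to the basis at hand (summed amounts equal target values modulo rounding of the values):
  Al2O3: 36.17·0.6547 + 766.1·0.003000 = 25.98 pbw (target 25.98 pbw)
  ZrO2: 212.1·0.6715 = 142.4 pbw (target 142.4 pbw)
  SiO2: 212.1·0.3275 + 766.1·0.9950 = 831.7 pbw (target 831.7 pbw)
The glass-mass cross-check: batch Σ − ignition loss = 1000 pbw (summing oxide targets gives 1000 pbw; against the stated basis, 1000 pbw — rounding explains the deltas).
Total batch = Σ batch = 1014 pbw; the LOI term Σ batch·LOI equals 14.23 pbw; glass ÷ batch gives a yield of 98.60%.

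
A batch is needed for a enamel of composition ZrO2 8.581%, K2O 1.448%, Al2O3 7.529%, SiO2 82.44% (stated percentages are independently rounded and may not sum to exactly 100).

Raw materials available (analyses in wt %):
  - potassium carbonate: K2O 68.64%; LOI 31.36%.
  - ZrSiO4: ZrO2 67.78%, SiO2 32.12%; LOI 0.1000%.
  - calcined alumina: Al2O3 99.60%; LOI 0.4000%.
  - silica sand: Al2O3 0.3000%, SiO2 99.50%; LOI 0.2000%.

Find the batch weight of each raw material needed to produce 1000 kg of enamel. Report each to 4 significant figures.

Batch per 1000 kg enamel:
  potassium carbonate: 21.10 kg
  ZrSiO4: 126.6 kg
  calcined alumina: 73.22 kg
  silica sand: 787.7 kg
Total batch = 1009 kg; LOI loss = 8.612 kg; yield = 99.15%

Intermediates are shown rounded to 4 significant figures between the steps; all internal work keeps exact precision from first step to last; a single rounding finalizes each reported number; all derived quantities, which include LOI, four oxide percentages, totals, yield, net glass mass, are carried at exact precision, as set out in the question or the answer, starting from the weights for 1000 kg of glass.
Per-oxide target masses for 1000 kg enamel:
  ZrO2: 8.581% × 1000 = 85.81 kg
  K2O: 1.448% × 1000 = 14.48 kg
  Al2O3: 7.529% × 1000 = 75.29 kg
  SiO2: 82.44% × 1000 = 824.4 kg
Mass-balance tally per oxide per the reported batch figures, under the basis named above (oxide sums agree with the targets once rounding is allowed for):
  ZrO2: 126.6·0.6778 = 85.81 kg (target 85.81 kg)
  K2O: 21.10·0.6864 = 14.48 kg (target 14.48 kg)
  Al2O3: 73.22·0.9960 + 787.7·0.003000 = 75.29 kg (target 75.29 kg)
  SiO2: 126.6·0.3212 + 787.7·0.9950 = 824.4 kg (target 824.4 kg)
Glass-mass closure: batch total minus LOI = 1000 kg (the Σ of target masses is 1000 kg; the stated basis being 1000 kg — any gap is answer rounding).
Adding the batch up: Σ batch = 1009 kg; LOI removed, Σ of batch·LOI: 8.612 kg; as yield: glass ÷ batch → 99.15%.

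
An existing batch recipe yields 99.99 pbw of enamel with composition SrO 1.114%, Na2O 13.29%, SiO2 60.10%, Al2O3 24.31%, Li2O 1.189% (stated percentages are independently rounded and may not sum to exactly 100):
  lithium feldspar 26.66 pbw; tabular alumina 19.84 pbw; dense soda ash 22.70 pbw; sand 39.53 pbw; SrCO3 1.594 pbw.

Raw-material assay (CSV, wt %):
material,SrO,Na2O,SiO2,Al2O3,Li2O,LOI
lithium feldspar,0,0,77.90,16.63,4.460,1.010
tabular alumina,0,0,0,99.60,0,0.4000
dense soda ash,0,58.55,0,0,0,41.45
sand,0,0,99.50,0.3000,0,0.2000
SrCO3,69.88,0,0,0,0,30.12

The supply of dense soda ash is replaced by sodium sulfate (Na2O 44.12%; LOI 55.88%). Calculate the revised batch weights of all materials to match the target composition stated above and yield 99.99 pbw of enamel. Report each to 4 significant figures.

The whole derivation holds full float precision at all times. Values along the way appear rounded to four significant digits in the working. Every reported figure includes exactly one rounding — the derived quantities (totals, the yield, net glass mass, ignition loss, the five compositions) are re-derived starting from the weights per 99.99 pbw of glass at full float precision as written in either problem or answer.
The oxide mass targets at 99.99 pbw enamel:
  SrO: 1.114% × 99.99 = 1.114 pbw
  Na2O: 13.29% × 99.99 = 13.29 pbw
  SiO2: 60.10% × 99.99 = 60.09 pbw
  Al2O3: 24.31% × 99.99 = 24.31 pbw
  Li2O: 1.189% × 99.99 = 1.189 pbw
A balance pass over the oxides, from the weights as reported, relative to the basis at hand (delivered sums recover each target net of answer rounding effects):
  SrO: 1.594·0.6988 = 1.114 pbw (target 1.114 pbw)
  Na2O: 30.12·0.4412 = 13.29 pbw (target 13.29 pbw)
  SiO2: 26.66·0.7790 + 39.53·0.9950 = 60.10 pbw (target 60.09 pbw)
  Al2O3: 26.66·0.1663 + 19.84·0.9960 + 39.53·0.003000 = 24.31 pbw (target 24.31 pbw)
  Li2O: 26.66·0.04460 = 1.189 pbw (target 1.189 pbw)
Glass mass check: batch total minus LOI = 100.0 pbw (oxide target masses add up to 99.99 pbw; versus the stated basis of 99.99 pbw — differing by rounding only).
Summing the batch: Σ batch = 117.7 pbw; the LOI term Σ batch·LOI equals 17.74 pbw; glass ÷ batch gives a yield of 84.93%.

Revised batch per 99.99 pbw enamel:
  lithium feldspar: 26.66 pbw
  tabular alumina: 19.84 pbw
  sodium sulfate: 30.12 pbw
  sand: 39.53 pbw
  SrCO3: 1.594 pbw
Total batch = 117.7 pbw; LOI loss = 17.74 pbw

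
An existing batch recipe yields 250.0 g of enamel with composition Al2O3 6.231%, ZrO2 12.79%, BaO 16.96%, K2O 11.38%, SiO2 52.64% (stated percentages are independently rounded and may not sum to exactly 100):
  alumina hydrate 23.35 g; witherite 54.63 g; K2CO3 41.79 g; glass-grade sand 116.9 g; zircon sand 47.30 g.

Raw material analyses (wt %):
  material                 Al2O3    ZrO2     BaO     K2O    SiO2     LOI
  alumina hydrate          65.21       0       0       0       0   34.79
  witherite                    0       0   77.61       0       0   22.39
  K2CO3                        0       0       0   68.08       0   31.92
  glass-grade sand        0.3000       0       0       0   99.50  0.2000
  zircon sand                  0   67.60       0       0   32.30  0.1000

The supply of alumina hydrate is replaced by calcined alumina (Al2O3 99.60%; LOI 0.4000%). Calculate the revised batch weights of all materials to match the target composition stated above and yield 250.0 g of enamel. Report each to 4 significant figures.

Revised batch per 250.0 g enamel:
  calcined alumina: 15.29 g
  witherite: 54.63 g
  K2CO3: 41.79 g
  glass-grade sand: 116.9 g
  zircon sand: 47.30 g
Total batch = 275.9 g; LOI loss = 25.91 g

Every computation maintains exact precision at every stage — working values are printed (rounded to four significant digits) when written out — a single rounding produces each reported figure; derived quantities are recomputed at full float precision (the yield, net glass mass, the five compositions, ignition loss, the totals) from the batch weights at 250.0 g of glass, precisely as stated by question or answer.
Target masses of each oxide per 250.0 g enamel:
  Al2O3: 6.231% × 250.0 = 15.58 g
  ZrO2: 12.79% × 250.0 = 31.98 g
  BaO: 16.96% × 250.0 = 42.40 g
  K2O: 11.38% × 250.0 = 28.45 g
  SiO2: 52.64% × 250.0 = 131.6 g
Verifying the oxide balance per the reported batch figures, versus the basis set out (delivered sums recover each target within answer rounding):
  Al2O3: 15.29·0.9960 + 116.9·0.003000 = 15.58 g (target 15.58 g)
  ZrO2: 47.30·0.6760 = 31.97 g (target 31.98 g)
  BaO: 54.63·0.7761 = 42.40 g (target 42.40 g)
  K2O: 41.79·0.6808 = 28.45 g (target 28.45 g)
  SiO2: 116.9·0.9950 + 47.30·0.3230 = 131.6 g (target 131.6 g)
Mass balance on the glass: total charge less LOI = 250.0 g (oxide target masses add up to 250.0 g; stated basis 250.0 g — gaps are rounding artifacts).
Batch total: Σ batch = 275.9 g; the LOI term Σ batch·LOI equals 25.91 g; as yield: glass ÷ batch → 90.61%.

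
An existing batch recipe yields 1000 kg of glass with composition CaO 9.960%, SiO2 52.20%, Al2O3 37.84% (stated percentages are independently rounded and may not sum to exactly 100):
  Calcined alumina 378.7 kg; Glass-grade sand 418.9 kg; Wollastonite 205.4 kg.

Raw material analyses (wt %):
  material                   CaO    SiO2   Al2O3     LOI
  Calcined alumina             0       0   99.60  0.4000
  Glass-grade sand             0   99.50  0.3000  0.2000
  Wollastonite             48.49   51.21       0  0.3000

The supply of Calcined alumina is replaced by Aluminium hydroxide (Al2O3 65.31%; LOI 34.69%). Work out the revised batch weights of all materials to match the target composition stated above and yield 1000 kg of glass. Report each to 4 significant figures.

The whole derivation keeps exact precision at all times; working values are shown rounded to four significant figures in the printout; each reported value is rounded once only — derived quantities (the totals, glass mass, three oxide percentages, ignition loss, yield) are rebuilt starting from the weights per 1000 kg of glass in exact precision precisely as stated by question or answer.
Per-oxide target masses for 1000 kg glass:
  CaO: 9.960% × 1000 = 99.60 kg
  SiO2: 52.20% × 1000 = 522.0 kg
  Al2O3: 37.84% × 1000 = 378.4 kg
Per-oxide balance check per the reported batch figures, per the basis as stated (sums match the target masses within answer rounding):
  CaO: 205.4·0.4849 = 99.60 kg (target 99.60 kg)
  SiO2: 418.9·0.9950 + 205.4·0.5121 = 522.0 kg (target 522.0 kg)
  Al2O3: 577.5·0.6531 + 418.9·0.003000 = 378.4 kg (target 378.4 kg)
Auditing the glass mass value: the batch minus its LOI: 1000 kg (oxide target masses add up to 1000 kg; against the stated basis, 1000 kg — a pure rounding effect).
Whole-batch sum: Σ batch = 1202 kg; the LOI term Σ batch·LOI equals 201.8 kg; yield: glass divided by total = 83.21%.

Revised batch per 1000 kg glass:
  Aluminium hydroxide: 577.5 kg
  Glass-grade sand: 418.9 kg
  Wollastonite: 205.4 kg
Total batch = 1202 kg; LOI loss = 201.8 kg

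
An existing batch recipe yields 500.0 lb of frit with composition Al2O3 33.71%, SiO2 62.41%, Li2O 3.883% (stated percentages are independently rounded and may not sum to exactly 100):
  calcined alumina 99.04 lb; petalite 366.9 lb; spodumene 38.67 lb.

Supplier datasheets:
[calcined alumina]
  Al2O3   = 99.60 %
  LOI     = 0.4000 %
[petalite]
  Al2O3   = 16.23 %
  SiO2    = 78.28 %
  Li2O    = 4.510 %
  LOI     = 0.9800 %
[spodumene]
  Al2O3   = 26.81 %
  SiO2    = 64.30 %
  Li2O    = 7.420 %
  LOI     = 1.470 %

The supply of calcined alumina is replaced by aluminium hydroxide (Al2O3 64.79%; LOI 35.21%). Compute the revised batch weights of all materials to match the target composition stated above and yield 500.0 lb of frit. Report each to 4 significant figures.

Working values are displayed, rounded to four significant digits, within the worked lines. The whole derivation runs at full float precision at each step; each reported value undergoes a single rounding. The derived quantities, including LOI, three oxide percentages, the totals, net glass mass, the yield, are carried starting from the weights at 500.0 lb of glass at full float precision precisely as stated by question or answer.
Target oxide masses per 500.0 lb frit:
  Al2O3: 33.71% × 500.0 = 168.6 lb
  SiO2: 62.41% × 500.0 = 312.0 lb
  Li2O: 3.883% × 500.0 = 19.42 lb
Sums-versus-targets review working from each reported weight, relative to the basis at hand (sum by sum, the targets are met inside rounding margins):
  Al2O3: 152.2·0.6479 + 366.9·0.1623 + 38.67·0.2681 = 168.5 lb (target 168.6 lb)
  SiO2: 366.9·0.7828 + 38.67·0.6430 = 312.1 lb (target 312.0 lb)
  Li2O: 366.9·0.04510 + 38.67·0.07420 = 19.42 lb (target 19.42 lb)
Glass-mass closure: batch Σ − ignition loss = 500.0 lb (the targets, summed, come to 500.0 lb; with the basis standing at 500.0 lb — any gap is answer rounding).
Batch total: Σ batch = 557.8 lb; loss to ignition Σ batch·LOI = 57.75 lb; glass ÷ batch gives a yield of 89.65%.

Revised batch per 500.0 lb frit:
  aluminium hydroxide: 152.2 lb
  petalite: 366.9 lb
  spodumene: 38.67 lb
Total batch = 557.8 lb; LOI loss = 57.75 lb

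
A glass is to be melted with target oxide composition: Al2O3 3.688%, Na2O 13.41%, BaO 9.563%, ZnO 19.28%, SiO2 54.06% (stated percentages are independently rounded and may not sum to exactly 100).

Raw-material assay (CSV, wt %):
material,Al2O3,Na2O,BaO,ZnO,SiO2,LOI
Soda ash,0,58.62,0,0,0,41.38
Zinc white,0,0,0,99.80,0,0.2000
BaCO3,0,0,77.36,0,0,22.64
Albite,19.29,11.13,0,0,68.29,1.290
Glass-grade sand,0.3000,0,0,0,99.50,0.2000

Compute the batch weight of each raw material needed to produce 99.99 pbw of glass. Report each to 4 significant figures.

Batch per 99.99 pbw glass:
  Soda ash: 19.37 pbw
  Zinc white: 19.32 pbw
  BaCO3: 12.36 pbw
  Albite: 18.47 pbw
  Glass-grade sand: 41.65 pbw
Total batch = 111.2 pbw; LOI loss = 11.17 pbw; yield = 89.95%

The intermediate values are printed with 4-significant-figure rounding at each printed step. All arithmetic carries full precision all the way through — a single rounding completes each reported number; all derived quantities, including net glass mass, ignition loss, yield, the totals, five oxide percentages, are recomputed starting from the weights for 99.99 pbw of glass at full precision precisely as stated by the question or the answer.
Target masses of each oxide per 99.99 pbw glass:
  Al2O3: 3.688% × 99.99 = 3.688 pbw
  Na2O: 13.41% × 99.99 = 13.41 pbw
  BaO: 9.563% × 99.99 = 9.562 pbw
  ZnO: 19.28% × 99.99 = 19.28 pbw
  SiO2: 54.06% × 99.99 = 54.05 pbw
Verifying the oxide balance applying the batch weights above, for the quoted basis mass (sums match the target masses once rounding is allowed for):
  Al2O3: 18.47·0.1929 + 41.65·0.003000 = 3.688 pbw (target 3.688 pbw)
  Na2O: 19.37·0.5862 + 18.47·0.1113 = 13.41 pbw (target 13.41 pbw)
  BaO: 12.36·0.7736 = 9.562 pbw (target 9.562 pbw)
  ZnO: 19.32·0.9980 = 19.28 pbw (target 19.28 pbw)
  SiO2: 18.47·0.6829 + 41.65·0.9950 = 54.05 pbw (target 54.05 pbw)
Auditing the glass mass value: whole batch net of LOI = 100.0 pbw (the targets, summed, come to 99.99 pbw; versus the stated basis of 99.99 pbw — differing by rounding only).
Total batch = Σ batch = 111.2 pbw; LOI removed, Σ of batch·LOI: 11.17 pbw; glass ÷ batch gives a yield of 89.95%.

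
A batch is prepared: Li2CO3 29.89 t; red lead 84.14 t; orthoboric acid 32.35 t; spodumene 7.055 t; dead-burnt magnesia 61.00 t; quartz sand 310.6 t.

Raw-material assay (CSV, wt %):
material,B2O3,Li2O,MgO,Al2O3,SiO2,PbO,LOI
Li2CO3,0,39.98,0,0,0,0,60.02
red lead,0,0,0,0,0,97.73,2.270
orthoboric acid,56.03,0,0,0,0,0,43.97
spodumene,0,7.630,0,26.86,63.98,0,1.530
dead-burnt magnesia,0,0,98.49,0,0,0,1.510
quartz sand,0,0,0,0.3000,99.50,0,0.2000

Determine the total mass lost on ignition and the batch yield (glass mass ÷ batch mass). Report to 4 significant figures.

Values along the way are printed, with 4-significant-digit rounding, as written; every computation carries full float precision in every operation. Each reported figure is rounded exactly once; derived quantities, including net glass mass, ignition loss, the totals, yield, the six compositions, are re-derived using the weight values per 489.3 t of glass at exact precision as quoted within question or answer.
Each material's LOI contribution:
  Li2CO3: 29.89 × 0.6002 = 17.94 t
  red lead: 84.14 × 0.02270 = 1.910 t
  orthoboric acid: 32.35 × 0.4397 = 14.22 t
  spodumene: 7.055 × 0.01530 = 0.1079 t
  dead-burnt magnesia: 61.00 × 0.01510 = 0.9211 t
  quartz sand: 310.6 × 0.002000 = 0.6212 t
Total LOI = 35.72 t
Glass = batch − LOI = 525.0 − 35.72 = 489.3 t

LOI loss = 35.72 t; glass = 489.3 t; yield = 93.20%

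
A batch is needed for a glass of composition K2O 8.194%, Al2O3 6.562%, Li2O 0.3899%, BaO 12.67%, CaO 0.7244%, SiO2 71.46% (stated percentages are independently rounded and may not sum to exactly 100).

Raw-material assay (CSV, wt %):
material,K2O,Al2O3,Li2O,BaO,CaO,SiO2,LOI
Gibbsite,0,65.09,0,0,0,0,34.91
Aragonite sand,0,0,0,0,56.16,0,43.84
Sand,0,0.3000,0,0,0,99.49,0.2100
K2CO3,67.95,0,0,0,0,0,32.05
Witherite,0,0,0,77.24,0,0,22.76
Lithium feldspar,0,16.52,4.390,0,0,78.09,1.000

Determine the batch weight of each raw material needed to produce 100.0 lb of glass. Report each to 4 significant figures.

Each numeric step runs at exact precision throughout. Working values are rounded to four significant digits as shown; each reported number takes exactly one rounding; the derived quantities are recomputed starting from the weights per 100.0 lb of glass in full precision (LOI, the six compositions, the totals, net glass mass, yield) as they appear in the problem or answer text.
Target masses of each oxide per 100.0 lb glass:
  K2O: 8.194% × 100.0 = 8.194 lb
  Al2O3: 6.562% × 100.0 = 6.562 lb
  Li2O: 0.3899% × 100.0 = 0.3899 lb
  BaO: 12.67% × 100.0 = 12.67 lb
  CaO: 0.7244% × 100.0 = 0.7244 lb
  SiO2: 71.46% × 100.0 = 71.46 lb
Mass-balance tally per oxide given the weights on record, for the quoted basis mass (summed amounts equal target values net of answer rounding effects):
  K2O: 12.06·0.6795 = 8.195 lb (target 8.194 lb)
  Al2O3: 7.528·0.6509 + 64.86·0.003000 + 8.882·0.1652 = 6.562 lb (target 6.562 lb)
  Li2O: 8.882·0.04390 = 0.3899 lb (target 0.3899 lb)
  BaO: 16.40·0.7724 = 12.67 lb (target 12.67 lb)
  CaO: 1.290·0.5616 = 0.7245 lb (target 0.7244 lb)
  SiO2: 64.86·0.9949 + 8.882·0.7809 = 71.47 lb (target 71.46 lb)
Consistency of the glass mass: total charge less LOI = 100.0 lb (the Σ of target masses is 100.0 lb; with the basis standing at 100.0 lb — differing by rounding only).
Adding the batch up: Σ batch = 111.0 lb; LOI loss = Σ batch·LOI = 11.02 lb; the yield ratio, glass ÷ batch: 90.08%.

Batch per 100.0 lb glass:
  Gibbsite: 7.528 lb
  Aragonite sand: 1.290 lb
  Sand: 64.86 lb
  K2CO3: 12.06 lb
  Witherite: 16.40 lb
  Lithium feldspar: 8.882 lb
Total batch = 111.0 lb; LOI loss = 11.02 lb; yield = 90.08%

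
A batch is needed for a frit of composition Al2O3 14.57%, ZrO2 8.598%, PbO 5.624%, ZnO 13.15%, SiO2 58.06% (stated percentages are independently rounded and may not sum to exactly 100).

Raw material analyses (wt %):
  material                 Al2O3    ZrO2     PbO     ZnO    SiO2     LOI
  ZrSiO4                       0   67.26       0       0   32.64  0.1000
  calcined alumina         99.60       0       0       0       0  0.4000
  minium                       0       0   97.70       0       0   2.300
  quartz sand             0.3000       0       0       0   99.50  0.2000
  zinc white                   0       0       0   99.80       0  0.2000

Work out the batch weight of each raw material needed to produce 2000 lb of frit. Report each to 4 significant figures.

Batch per 2000 lb frit:
  ZrSiO4: 255.7 lb
  calcined alumina: 289.3 lb
  minium: 115.1 lb
  quartz sand: 1083 lb
  zinc white: 263.5 lb
Total batch = 2007 lb; LOI loss = 6.753 lb; yield = 99.66%

Working values are displayed (rounded to 4 significant digits) at each printed step; full float precision is carried at all times — every reported figure is rounded a single time; derived quantities are computed from the batch weights on 2000 lb of glass at full float precision (the five compositions, glass mass, LOI, yield, the totals), as written in either problem or answer.
Target oxide masses per 2000 lb frit:
  Al2O3: 14.57% × 2000 = 291.4 lb
  ZrO2: 8.598% × 2000 = 172.0 lb
  PbO: 5.624% × 2000 = 112.5 lb
  ZnO: 13.15% × 2000 = 263.0 lb
  SiO2: 58.06% × 2000 = 1161 lb
Mass-balance tally per oxide applying the batch weights above, at the basis given (every target is met by its sum net of answer rounding effects):
  Al2O3: 289.3·0.9960 + 1083·0.003000 = 291.4 lb (target 291.4 lb)
  ZrO2: 255.7·0.6726 = 172.0 lb (target 172.0 lb)
  PbO: 115.1·0.9770 = 112.5 lb (target 112.5 lb)
  ZnO: 263.5·0.9980 = 263.0 lb (target 263.0 lb)
  SiO2: 255.7·0.3264 + 1083·0.9950 = 1161 lb (target 1161 lb)
Consistency of the glass mass: net batch after ignition = 2000 lb (per-oxide target masses sum to 2000 lb; stated basis 2000 lb — a pure rounding effect).
Total batch = Σ batch = 2007 lb; ignition loss, Σ(batch × LOI) = 6.753 lb; the yield ratio, glass ÷ batch: 99.66%.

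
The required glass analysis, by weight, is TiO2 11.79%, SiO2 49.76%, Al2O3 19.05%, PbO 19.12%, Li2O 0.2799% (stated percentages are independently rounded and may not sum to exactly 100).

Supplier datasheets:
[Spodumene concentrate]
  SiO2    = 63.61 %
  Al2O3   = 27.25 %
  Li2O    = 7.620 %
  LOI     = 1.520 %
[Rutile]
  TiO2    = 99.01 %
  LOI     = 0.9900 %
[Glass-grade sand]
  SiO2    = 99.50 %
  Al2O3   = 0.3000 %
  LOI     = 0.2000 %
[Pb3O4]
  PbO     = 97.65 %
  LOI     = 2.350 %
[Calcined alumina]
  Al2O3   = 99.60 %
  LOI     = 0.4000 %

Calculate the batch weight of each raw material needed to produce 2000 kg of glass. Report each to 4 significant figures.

Batch per 2000 kg glass:
  Spodumene concentrate: 73.46 kg
  Rutile: 238.2 kg
  Glass-grade sand: 953.2 kg
  Pb3O4: 391.6 kg
  Calcined alumina: 359.6 kg
Total batch = 2016 kg; LOI loss = 16.02 kg; yield = 99.21%

The working math keeps full precision end to end. Intermediates appear (rounded to 4 significant digits) at each printed step. Each reported value is rounded just once — all derived quantities (the yield, five oxide percentages, totals, glass mass, ignition loss) are recomputed in full precision starting from the weights for 2000 kg of glass, as given in problem or answer.
The oxide mass targets at 2000 kg glass:
  TiO2: 11.79% × 2000 = 235.8 kg
  SiO2: 49.76% × 2000 = 995.2 kg
  Al2O3: 19.05% × 2000 = 381.0 kg
  PbO: 19.12% × 2000 = 382.4 kg
  Li2O: 0.2799% × 2000 = 5.598 kg
Oxide-by-oxide audit using the reported weights, per the basis as stated (sum by sum, the targets are met once rounding is allowed for):
  TiO2: 238.2·0.9901 = 235.8 kg (target 235.8 kg)
  SiO2: 73.46·0.6361 + 953.2·0.9950 = 995.2 kg (target 995.2 kg)
  Al2O3: 73.46·0.2725 + 953.2·0.003000 + 359.6·0.9960 = 381.0 kg (target 381.0 kg)
  PbO: 391.6·0.9765 = 382.4 kg (target 382.4 kg)
  Li2O: 73.46·0.07620 = 5.598 kg (target 5.598 kg)
Glass-mass closure: whole batch net of LOI = 2000 kg (summing oxide targets gives 2000 kg; stated basis 2000 kg — gaps are rounding artifacts).
Whole-batch sum: Σ batch = 2016 kg; Σ batch·LOI gives LOI loss = 16.02 kg; the yield ratio, glass ÷ batch: 99.21%.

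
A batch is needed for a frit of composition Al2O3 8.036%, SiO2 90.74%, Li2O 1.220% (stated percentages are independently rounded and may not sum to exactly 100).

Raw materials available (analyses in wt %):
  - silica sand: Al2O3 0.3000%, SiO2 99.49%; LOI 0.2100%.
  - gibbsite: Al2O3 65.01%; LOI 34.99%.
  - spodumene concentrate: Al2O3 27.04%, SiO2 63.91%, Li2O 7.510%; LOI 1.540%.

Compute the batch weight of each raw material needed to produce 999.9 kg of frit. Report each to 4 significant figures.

Rounding to four significant figures extends to each intermediate as shown; exact precision is held at every stage; every reported number carries a single rounding — derived quantities (net glass mass, LOI, the three compositions, totals, the yield) are carried at full float precision starting from the weights per 999.9 kg of glass precisely as stated by the problem or the answer.
Oxide mass targets, per 999.9 kg frit:
  Al2O3: 8.036% × 999.9 = 80.35 kg
  SiO2: 90.74% × 999.9 = 907.3 kg
  Li2O: 1.220% × 999.9 = 12.20 kg
Oxide-by-oxide audit with the batch weights as given, for the quoted basis mass (sum by sum, the targets are met within answer rounding):
  Al2O3: 807.6·0.003000 + 52.31·0.6501 + 162.4·0.2704 = 80.34 kg (target 80.35 kg)
  SiO2: 807.6·0.9949 + 162.4·0.6391 = 907.3 kg (target 907.3 kg)
  Li2O: 162.4·0.07510 = 12.20 kg (target 12.20 kg)
Mass balance on the glass: batch Σ − ignition loss = 999.8 kg (the Σ of target masses is 999.9 kg; with the basis standing at 999.9 kg — a pure rounding effect).
Batch total: Σ batch = 1022 kg; Σ batch·LOI gives LOI loss = 22.50 kg; yield, glass over the total, = 97.80%.

Batch per 999.9 kg frit:
  silica sand: 807.6 kg
  gibbsite: 52.31 kg
  spodumene concentrate: 162.4 kg
Total batch = 1022 kg; LOI loss = 22.50 kg; yield = 97.80%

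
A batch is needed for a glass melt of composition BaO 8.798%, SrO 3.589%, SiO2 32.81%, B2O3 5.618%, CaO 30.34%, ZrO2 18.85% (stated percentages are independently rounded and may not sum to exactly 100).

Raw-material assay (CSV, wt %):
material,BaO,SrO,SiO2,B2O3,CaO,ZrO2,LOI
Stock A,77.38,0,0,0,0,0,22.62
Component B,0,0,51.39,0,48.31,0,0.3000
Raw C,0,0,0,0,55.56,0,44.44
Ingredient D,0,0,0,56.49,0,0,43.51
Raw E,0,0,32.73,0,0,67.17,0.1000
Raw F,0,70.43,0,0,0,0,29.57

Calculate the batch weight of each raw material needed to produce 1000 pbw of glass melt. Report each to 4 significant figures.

All internal work holds full float precision from first step to last — in-progress results appear, rounded to four significant figures, in the printout. Each reported number takes just one rounding. The derived quantities (the six compositions, the totals, LOI, glass mass, yield) are rebuilt from the batch weights for 1000 pbw of glass in exact precision, exactly as printed in either problem or answer.
Oxide-by-oxide targets in 1000 pbw glass melt:
  BaO: 8.798% × 1000 = 87.98 pbw
  SrO: 3.589% × 1000 = 35.89 pbw
  SiO2: 32.81% × 1000 = 328.1 pbw
  B2O3: 5.618% × 1000 = 56.18 pbw
  CaO: 30.34% × 1000 = 303.4 pbw
  ZrO2: 18.85% × 1000 = 188.5 pbw
Balance tally, oxide-wise, per the reported batch figures, at the basis given (each sum matches its target mass modulo rounding of the values):
  BaO: 113.7·0.7738 = 87.98 pbw (target 87.98 pbw)
  SrO: 50.96·0.7043 = 35.89 pbw (target 35.89 pbw)
  SiO2: 459.7·0.5139 + 280.6·0.3273 = 328.1 pbw (target 328.1 pbw)
  B2O3: 99.45·0.5649 = 56.18 pbw (target 56.18 pbw)
  CaO: 459.7·0.4831 + 146.3·0.5556 = 303.4 pbw (target 303.4 pbw)
  ZrO2: 280.6·0.6717 = 188.5 pbw (target 188.5 pbw)
The glass-mass cross-check: Σ batch − LOI loss = 1000 pbw (targets for the oxides total 1000 pbw; with the basis standing at 1000 pbw — any gap is answer rounding).
Total batch = Σ batch = 1151 pbw; LOI removed, Σ of batch·LOI: 150.7 pbw; yield: glass divided by total = 86.90%.

Batch per 1000 pbw glass melt:
  Stock A: 113.7 pbw
  Component B: 459.7 pbw
  Raw C: 146.3 pbw
  Ingredient D: 99.45 pbw
  Raw E: 280.6 pbw
  Raw F: 50.96 pbw
Total batch = 1151 pbw; LOI loss = 150.7 pbw; yield = 86.90%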